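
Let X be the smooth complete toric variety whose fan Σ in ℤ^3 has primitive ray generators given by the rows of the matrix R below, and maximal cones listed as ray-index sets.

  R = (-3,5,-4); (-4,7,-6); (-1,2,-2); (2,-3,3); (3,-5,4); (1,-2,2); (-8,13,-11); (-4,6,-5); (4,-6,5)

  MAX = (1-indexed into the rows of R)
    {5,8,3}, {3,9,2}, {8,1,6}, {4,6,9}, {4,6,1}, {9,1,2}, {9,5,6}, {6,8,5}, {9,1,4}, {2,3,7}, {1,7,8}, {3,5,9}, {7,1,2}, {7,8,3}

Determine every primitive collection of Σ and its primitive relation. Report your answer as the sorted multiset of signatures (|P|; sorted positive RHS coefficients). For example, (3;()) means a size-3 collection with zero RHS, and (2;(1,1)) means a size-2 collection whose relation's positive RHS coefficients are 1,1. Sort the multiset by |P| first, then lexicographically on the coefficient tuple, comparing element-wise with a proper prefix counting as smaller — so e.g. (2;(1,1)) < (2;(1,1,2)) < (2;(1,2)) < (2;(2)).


Minimal non-faces — 16 found among 9 rays, 14 max cones:

  • {1,5}:  v_{1} + v_{5} = 0  so sig = (2;())
  • {3,6}:  v_{3} + v_{6} = 0  so sig = (2;())
  • {8,9}:  v_{8} + v_{9} = 0  so sig = (2;())
  • {1,3}:  v_{1} + v_{3} = v_{2}  so sig = (2;(1))
  • {2,5}:  v_{2} + v_{5} = v_{3}  so sig = (2;(1))
  • {2,6}:  v_{2} + v_{6} = v_{1}  so sig = (2;(1))
  • {2,8}:  v_{2} + v_{8} = v_{7}  so sig = (2;(1))
  • {7,9}:  v_{7} + v_{9} = v_{2}  so sig = (2;(1))
  • {3,4}:  v_{3} + v_{4} = v_{1} + v_{9}  so sig = (2;(1,1))
  • {4,5}:  v_{4} + v_{5} = v_{6} + v_{9}  so sig = (2;(1,1))
  • {4,8}:  v_{4} + v_{8} = v_{1} + v_{6}  so sig = (2;(1,1))
  • {5,7}:  v_{5} + v_{7} = v_{3} + v_{8}  so sig = (2;(1,1))
  • {6,7}:  v_{6} + v_{7} = v_{1} + v_{8}  so sig = (2;(1,1))
  • {2,4}:  v_{2} + v_{4} = 2·v_{1} + v_{9}  so sig = (2;(1,2))
  • {4,7}:  v_{4} + v_{7} = 2·v_{1}  so sig = (2;(2))
  • {1,6,9}:  v_{1} + v_{6} + v_{9} = v_{4}  so sig = (3;(1))

so the primitive-relation signature multiset is
[(2;()), (2;()), (2;()), (2;(1)), (2;(1)), (2;(1)), (2;(1)), (2;(1)), (2;(1,1)), (2;(1,1)), (2;(1,1)), (2;(1,1)), (2;(1,1)), (2;(1,2)), (2;(2)), (3;(1))]


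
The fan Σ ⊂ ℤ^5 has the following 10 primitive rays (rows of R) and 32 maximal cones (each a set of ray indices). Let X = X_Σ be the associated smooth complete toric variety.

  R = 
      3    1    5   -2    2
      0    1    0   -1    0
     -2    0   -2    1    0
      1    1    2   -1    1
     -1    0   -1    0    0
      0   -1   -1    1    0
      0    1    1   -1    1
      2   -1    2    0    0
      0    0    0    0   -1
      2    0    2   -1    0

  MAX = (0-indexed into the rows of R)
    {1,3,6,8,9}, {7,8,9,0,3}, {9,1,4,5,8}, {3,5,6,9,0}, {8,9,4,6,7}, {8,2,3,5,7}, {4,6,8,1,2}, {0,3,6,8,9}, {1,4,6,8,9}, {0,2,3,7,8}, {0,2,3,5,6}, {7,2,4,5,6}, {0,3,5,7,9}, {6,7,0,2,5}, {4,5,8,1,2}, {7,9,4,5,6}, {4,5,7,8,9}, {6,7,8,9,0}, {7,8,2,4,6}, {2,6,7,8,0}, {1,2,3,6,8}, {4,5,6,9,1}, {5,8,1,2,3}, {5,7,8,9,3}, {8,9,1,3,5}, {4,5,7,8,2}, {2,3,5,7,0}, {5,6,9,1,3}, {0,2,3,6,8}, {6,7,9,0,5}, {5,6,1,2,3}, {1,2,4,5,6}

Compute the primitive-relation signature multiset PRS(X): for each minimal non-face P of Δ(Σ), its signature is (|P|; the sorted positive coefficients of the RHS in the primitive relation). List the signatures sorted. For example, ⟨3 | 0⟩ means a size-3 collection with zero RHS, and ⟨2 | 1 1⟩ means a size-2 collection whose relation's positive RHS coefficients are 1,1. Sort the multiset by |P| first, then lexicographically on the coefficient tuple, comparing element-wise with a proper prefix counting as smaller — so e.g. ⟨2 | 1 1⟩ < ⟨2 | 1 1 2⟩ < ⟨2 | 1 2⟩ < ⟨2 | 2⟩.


|primitive collections| = 8. Relations:

  {2,9}:  v_{2} + v_{9} = 0  ⇒ sig = ⟨2 | 0⟩
  {1,7}:  v_{1} + v_{7} = v_{9}  ⇒ sig = ⟨2 | 1⟩
  {3,4}:  v_{3} + v_{4} = v_{6}  ⇒ sig = ⟨2 | 1⟩
  {0,1}:  v_{0} + v_{1} = v_{3} + v_{6} + v_{9}  ⇒ sig = ⟨2 | 1 1 1⟩
  {0,4}:  v_{0} + v_{4} = 2·v_{6} + v_{7}  ⇒ sig = ⟨2 | 1 2⟩
  {5,6,8}:  v_{5} + v_{6} + v_{8} = 0  ⇒ sig = ⟨3 | 0⟩
  {3,6,7}:  v_{3} + v_{6} + v_{7} = v_{0}  ⇒ sig = ⟨3 | 1⟩
  {0,5,8}:  v_{0} + v_{5} + v_{8} = v_{3} + v_{7}  ⇒ sig = ⟨3 | 1 1⟩

so the primitive-relation signature multiset is
    ⟨2 | 0⟩
    ⟨2 | 1⟩
    ⟨2 | 1⟩
    ⟨2 | 1 1 1⟩
    ⟨2 | 1 2⟩
    ⟨3 | 0⟩
    ⟨3 | 1⟩
    ⟨3 | 1 1⟩


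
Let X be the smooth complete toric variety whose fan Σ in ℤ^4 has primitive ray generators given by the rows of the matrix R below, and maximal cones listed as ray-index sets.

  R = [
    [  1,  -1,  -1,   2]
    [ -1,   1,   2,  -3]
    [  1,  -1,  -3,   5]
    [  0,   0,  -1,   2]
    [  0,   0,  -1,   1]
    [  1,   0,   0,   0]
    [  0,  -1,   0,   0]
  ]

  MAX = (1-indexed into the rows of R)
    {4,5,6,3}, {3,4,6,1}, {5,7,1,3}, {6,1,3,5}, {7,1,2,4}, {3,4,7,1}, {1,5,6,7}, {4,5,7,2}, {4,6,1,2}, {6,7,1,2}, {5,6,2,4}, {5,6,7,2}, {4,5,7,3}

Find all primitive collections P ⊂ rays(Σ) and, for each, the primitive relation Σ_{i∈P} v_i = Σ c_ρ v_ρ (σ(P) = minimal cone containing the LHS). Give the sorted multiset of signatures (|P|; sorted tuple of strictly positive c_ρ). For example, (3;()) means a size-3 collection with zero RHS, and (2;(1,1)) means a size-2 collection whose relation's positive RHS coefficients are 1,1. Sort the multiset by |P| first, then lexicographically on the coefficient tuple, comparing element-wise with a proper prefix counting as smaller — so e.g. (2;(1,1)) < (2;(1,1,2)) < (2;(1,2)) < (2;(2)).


Σ has 5 primitive collections:

  P = {2,3}:  v_{2} + v_{3} = v_{4}  ⟹  sig = (2;(1))
  P = {1,2,5}:  v_{1} + v_{2} + v_{5} = 0  ⟹  sig = (3;())
  P = {1,4,5}:  v_{1} + v_{4} + v_{5} = v_{3}  ⟹  sig = (3;(1))
  P = {4,6,7}:  v_{4} + v_{6} + v_{7} = v_{1}  ⟹  sig = (3;(1))
  P = {3,6,7}:  v_{3} + v_{6} + v_{7} = 2·v_{1} + v_{5}  ⟹  sig = (3;(1,2))

Hence PRS(X_Σ) =
{ (2;(1)),  (3;()),  (3;(1)) ×2,  (3;(1,2)) }


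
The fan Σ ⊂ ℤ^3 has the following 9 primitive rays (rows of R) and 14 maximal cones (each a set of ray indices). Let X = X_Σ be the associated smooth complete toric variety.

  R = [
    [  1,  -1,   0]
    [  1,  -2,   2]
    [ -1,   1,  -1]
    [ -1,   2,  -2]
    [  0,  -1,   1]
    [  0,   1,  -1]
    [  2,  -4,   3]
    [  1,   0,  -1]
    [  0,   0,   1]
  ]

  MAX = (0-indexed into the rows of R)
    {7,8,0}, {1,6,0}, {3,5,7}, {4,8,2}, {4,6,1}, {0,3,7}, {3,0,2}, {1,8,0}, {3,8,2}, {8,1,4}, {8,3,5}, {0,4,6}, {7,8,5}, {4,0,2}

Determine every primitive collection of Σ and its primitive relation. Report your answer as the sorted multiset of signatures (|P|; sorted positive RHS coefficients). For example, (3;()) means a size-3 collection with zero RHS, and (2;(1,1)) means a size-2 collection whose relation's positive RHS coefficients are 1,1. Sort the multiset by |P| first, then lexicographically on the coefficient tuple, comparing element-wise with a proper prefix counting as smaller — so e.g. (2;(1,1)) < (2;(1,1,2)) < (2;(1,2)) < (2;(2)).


|primitive collections| = 20. Relations:

  P = {1,3}:  v_{1} + v_{3} = 0  ⇒ sig = (2;())
  P = {4,5}:  v_{4} + v_{5} = 0  ⇒ sig = (2;())
  P = {0,5}:  v_{0} + v_{5} = v_{7}  ⇒ sig = (2;(1))
  P = {1,2}:  v_{1} + v_{2} = v_{4}  ⇒ sig = (2;(1))
  P = {2,5}:  v_{2} + v_{5} = v_{3}  ⇒ sig = (2;(1))
  P = {3,4}:  v_{3} + v_{4} = v_{2}  ⇒ sig = (2;(1))
  P = {4,7}:  v_{4} + v_{7} = v_{0}  ⇒ sig = (2;(1))
  P = {1,5}:  v_{1} + v_{5} = v_{0} + v_{8}  ⇒ sig = (2;(1,1))
  P = {2,7}:  v_{2} + v_{7} = v_{0} + v_{3}  ⇒ sig = (2;(1,1))
  P = {3,6}:  v_{3} + v_{6} = v_{0} + v_{4}  ⇒ sig = (2;(1,1))
  P = {5,6}:  v_{5} + v_{6} = v_{0} + v_{1}  ⇒ sig = (2;(1,1))
  P = {1,7}:  v_{1} + v_{7} = 2·v_{0} + v_{8}  ⇒ sig = (2;(1,2))
  P = {2,6}:  v_{2} + v_{6} = v_{0} + 2·v_{4}  ⇒ sig = (2;(1,2))
  P = {6,7}:  v_{6} + v_{7} = 2·v_{0} + v_{1}  ⇒ sig = (2;(1,2))
  P = {6,8}:  v_{6} + v_{8} = 2·v_{1}  ⇒ sig = (2;(2))
  P = {0,2,8}:  v_{0} + v_{2} + v_{8} = 0  ⇒ sig = (3;())
  P = {0,1,4}:  v_{0} + v_{1} + v_{4} = v_{6}  ⇒ sig = (3;(1))
  P = {0,3,8}:  v_{0} + v_{3} + v_{8} = v_{5}  ⇒ sig = (3;(1))
  P = {0,4,8}:  v_{0} + v_{4} + v_{8} = v_{1}  ⇒ sig = (3;(1))
  P = {3,7,8}:  v_{3} + v_{7} + v_{8} = 2·v_{5}  ⇒ sig = (3;(2))

Sorted signature multiset PRS(X):
    |P|=2: 15 collections, coeffs (), (), (1), (1), (1), (1), (1), (1,1), (1,1), (1,1), (1,1), (1,2), (1,2), (1,2), (2)
    |P|=3: 5 collections, coeffs (), (1), (1), (1), (2)


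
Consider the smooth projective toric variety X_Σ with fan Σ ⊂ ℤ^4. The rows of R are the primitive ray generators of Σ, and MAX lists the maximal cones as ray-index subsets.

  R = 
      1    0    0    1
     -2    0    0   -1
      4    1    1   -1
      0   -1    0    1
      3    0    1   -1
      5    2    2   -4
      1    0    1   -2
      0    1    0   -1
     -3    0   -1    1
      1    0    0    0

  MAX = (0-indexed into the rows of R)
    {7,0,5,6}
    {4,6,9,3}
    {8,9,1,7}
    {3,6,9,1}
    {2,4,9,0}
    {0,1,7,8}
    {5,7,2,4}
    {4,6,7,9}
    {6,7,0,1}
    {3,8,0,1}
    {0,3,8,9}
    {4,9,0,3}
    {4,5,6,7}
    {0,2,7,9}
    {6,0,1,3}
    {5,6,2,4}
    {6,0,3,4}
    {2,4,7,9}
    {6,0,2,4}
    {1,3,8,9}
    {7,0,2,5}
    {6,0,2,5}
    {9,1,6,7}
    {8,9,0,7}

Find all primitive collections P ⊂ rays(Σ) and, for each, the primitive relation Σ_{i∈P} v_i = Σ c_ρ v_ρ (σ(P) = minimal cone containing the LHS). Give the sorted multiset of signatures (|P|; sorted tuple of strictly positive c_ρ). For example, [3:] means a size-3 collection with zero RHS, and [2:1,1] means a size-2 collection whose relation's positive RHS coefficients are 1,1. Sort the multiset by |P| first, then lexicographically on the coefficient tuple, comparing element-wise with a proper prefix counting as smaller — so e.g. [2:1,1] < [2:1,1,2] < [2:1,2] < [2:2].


The 17 primitive collections of Σ (r=10, n=4):

  P={3,7}:  v_{3} + v_{7} = 0  so sig = [2:]
  P={4,8}:  v_{4} + v_{8} = 0  so sig = [2:]
  P={1,4}:  v_{1} + v_{4} = v_{6}  so sig = [2:1]
  P={6,8}:  v_{6} + v_{8} = v_{1}  so sig = [2:1]
  P={2,3}:  v_{2} + v_{3} = v_{0} + v_{4}  so sig = [2:1,1]
  P={2,8}:  v_{2} + v_{8} = v_{0} + v_{7}  so sig = [2:1,1]
  P={3,5}:  v_{3} + v_{5} = v_{2} + v_{6}  so sig = [2:1,1]
  P={1,2}:  v_{1} + v_{2} = v_{0} + v_{6} + v_{7}  so sig = [2:1,1,1]
  P={5,8}:  v_{5} + v_{8} = v_{0} + v_{6} + 2·v_{7}  so sig = [2:1,1,2]
  P={1,5}:  v_{1} + v_{5} = v_{0} + 2·v_{6} + 2·v_{7}  so sig = [2:1,2,2]
  P={5,9}:  v_{5} + v_{9} = 2·v_{4} + 2·v_{7}  so sig = [2:2,2]
  P={0,1,9}:  v_{0} + v_{1} + v_{9} = 0  so sig = [3:]
  P={0,4,7}:  v_{0} + v_{4} + v_{7} = v_{2}  so sig = [3:1]
  P={0,6,9}:  v_{0} + v_{6} + v_{9} = v_{4}  so sig = [3:1]
  P={2,6,7}:  v_{2} + v_{6} + v_{7} = v_{5}  so sig = [3:1]
  P={0,4,5}:  v_{0} + v_{4} + v_{5} = 2·v_{2} + v_{6}  so sig = [3:1,2]
  P={2,6,9}:  v_{2} + v_{6} + v_{9} = 2·v_{4} + v_{7}  so sig = [3:1,2]

Signatures (|P|; sorted positive RHS coefficients), sorted:
{ [2:] ×2,  [2:1] ×2,  [2:1,1] ×3,  [2:1,1,1],  [2:1,1,2],  [2:1,2,2],  [2:2,2],  [3:],  [3:1] ×3,  [3:1,2] ×2 }


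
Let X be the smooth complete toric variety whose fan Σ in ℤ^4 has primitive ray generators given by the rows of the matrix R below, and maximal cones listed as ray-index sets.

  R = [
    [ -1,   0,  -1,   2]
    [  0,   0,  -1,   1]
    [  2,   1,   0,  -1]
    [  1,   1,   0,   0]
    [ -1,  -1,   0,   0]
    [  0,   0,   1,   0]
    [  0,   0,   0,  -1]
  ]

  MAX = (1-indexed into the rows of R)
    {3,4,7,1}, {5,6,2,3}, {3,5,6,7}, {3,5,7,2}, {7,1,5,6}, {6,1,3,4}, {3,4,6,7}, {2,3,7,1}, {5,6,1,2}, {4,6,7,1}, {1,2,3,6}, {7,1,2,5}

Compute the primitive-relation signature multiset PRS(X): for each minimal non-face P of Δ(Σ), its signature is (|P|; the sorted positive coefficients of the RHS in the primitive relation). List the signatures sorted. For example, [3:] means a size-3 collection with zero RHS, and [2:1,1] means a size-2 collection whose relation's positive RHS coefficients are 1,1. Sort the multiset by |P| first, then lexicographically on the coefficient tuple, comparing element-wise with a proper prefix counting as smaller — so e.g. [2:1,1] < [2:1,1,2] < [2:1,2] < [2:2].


Primitive collections (5):

  {4,5}:  v_{4} + v_{5} = 0  →  sig = [2:]
  {2,4}:  v_{2} + v_{4} = v_{1} + v_{3}  →  sig = [2:1,1]
  {2,6,7}:  v_{2} + v_{6} + v_{7} = 0  →  sig = [3:]
  {1,3,5}:  v_{1} + v_{3} + v_{5} = v_{2}  →  sig = [3:1]
  {1,3,6,7}:  v_{1} + v_{3} + v_{6} + v_{7} = v_{4}  →  sig = [4:1]

Signatures (|P|; sorted positive RHS coefficients), sorted:
{ [2:],  [2:1,1],  [3:],  [3:1],  [4:1] }


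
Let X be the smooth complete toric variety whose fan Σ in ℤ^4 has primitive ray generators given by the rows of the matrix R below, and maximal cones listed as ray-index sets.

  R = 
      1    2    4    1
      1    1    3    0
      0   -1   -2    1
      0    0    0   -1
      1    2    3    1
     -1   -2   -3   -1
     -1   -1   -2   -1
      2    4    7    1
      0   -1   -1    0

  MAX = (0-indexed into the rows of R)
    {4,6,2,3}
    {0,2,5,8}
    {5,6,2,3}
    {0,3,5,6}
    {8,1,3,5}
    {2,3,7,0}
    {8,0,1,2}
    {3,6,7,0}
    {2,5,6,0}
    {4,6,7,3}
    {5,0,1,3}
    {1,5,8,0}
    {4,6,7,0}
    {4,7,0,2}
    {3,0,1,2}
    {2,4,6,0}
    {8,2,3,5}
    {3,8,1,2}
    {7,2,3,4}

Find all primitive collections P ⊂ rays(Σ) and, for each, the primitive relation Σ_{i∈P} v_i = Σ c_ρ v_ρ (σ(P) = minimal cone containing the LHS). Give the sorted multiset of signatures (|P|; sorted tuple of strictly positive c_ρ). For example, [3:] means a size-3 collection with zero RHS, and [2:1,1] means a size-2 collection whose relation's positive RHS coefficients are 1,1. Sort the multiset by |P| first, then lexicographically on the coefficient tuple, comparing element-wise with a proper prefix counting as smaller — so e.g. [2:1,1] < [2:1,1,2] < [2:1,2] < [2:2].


|primitive collections| = 14. Relations:

  • {4,5}:  v_{4} + v_{5} = 0 ; sig = [2:]
  • {6,8}:  v_{6} + v_{8} = v_{5} ; sig = [2:1]
  • {5,7}:  v_{5} + v_{7} = v_{0} + v_{3} ; sig = [2:1,1]
  • {1,6}:  v_{1} + v_{6} = v_{0} + v_{3} + v_{5} ; sig = [2:1,1,1]
  • {4,8}:  v_{4} + v_{8} = v_{0} + v_{2} + v_{3} ; sig = [2:1,1,1]
  • {1,4}:  v_{1} + v_{4} = 2·v_{0} + v_{2} + 2·v_{3} ; sig = [2:1,2,2]
  • {7,8}:  v_{7} + v_{8} = 2·v_{0} + v_{2} + 2·v_{3} ; sig = [2:1,2,2]
  • {1,7}:  v_{1} + v_{7} = 3·v_{0} + v_{2} + 3·v_{3} ; sig = [2:1,3,3]
  • {0,3,4}:  v_{0} + v_{3} + v_{4} = v_{7} ; sig = [3:1]
  • {0,3,8}:  v_{0} + v_{3} + v_{8} = v_{1} ; sig = [3:1]
  • {2,6,7}:  v_{2} + v_{6} + v_{7} = v_{4} ; sig = [3:1]
  • {1,2,5}:  v_{1} + v_{2} + v_{5} = 2·v_{8} ; sig = [3:2]
  • {0,2,3,6}:  v_{0} + v_{2} + v_{3} + v_{6} = 0 ; sig = [4:]
  • {0,2,3,5}:  v_{0} + v_{2} + v_{3} + v_{5} = v_{8} ; sig = [4:1]

Hence PRS(X_Σ) =
    [2:]
    [2:1]
    [2:1,1]
    [2:1,1,1]
    [2:1,1,1]
    [2:1,2,2]
    [2:1,2,2]
    [2:1,3,3]
    [3:1]
    [3:1]
    [3:1]
    [3:2]
    [4:]
    [4:1]


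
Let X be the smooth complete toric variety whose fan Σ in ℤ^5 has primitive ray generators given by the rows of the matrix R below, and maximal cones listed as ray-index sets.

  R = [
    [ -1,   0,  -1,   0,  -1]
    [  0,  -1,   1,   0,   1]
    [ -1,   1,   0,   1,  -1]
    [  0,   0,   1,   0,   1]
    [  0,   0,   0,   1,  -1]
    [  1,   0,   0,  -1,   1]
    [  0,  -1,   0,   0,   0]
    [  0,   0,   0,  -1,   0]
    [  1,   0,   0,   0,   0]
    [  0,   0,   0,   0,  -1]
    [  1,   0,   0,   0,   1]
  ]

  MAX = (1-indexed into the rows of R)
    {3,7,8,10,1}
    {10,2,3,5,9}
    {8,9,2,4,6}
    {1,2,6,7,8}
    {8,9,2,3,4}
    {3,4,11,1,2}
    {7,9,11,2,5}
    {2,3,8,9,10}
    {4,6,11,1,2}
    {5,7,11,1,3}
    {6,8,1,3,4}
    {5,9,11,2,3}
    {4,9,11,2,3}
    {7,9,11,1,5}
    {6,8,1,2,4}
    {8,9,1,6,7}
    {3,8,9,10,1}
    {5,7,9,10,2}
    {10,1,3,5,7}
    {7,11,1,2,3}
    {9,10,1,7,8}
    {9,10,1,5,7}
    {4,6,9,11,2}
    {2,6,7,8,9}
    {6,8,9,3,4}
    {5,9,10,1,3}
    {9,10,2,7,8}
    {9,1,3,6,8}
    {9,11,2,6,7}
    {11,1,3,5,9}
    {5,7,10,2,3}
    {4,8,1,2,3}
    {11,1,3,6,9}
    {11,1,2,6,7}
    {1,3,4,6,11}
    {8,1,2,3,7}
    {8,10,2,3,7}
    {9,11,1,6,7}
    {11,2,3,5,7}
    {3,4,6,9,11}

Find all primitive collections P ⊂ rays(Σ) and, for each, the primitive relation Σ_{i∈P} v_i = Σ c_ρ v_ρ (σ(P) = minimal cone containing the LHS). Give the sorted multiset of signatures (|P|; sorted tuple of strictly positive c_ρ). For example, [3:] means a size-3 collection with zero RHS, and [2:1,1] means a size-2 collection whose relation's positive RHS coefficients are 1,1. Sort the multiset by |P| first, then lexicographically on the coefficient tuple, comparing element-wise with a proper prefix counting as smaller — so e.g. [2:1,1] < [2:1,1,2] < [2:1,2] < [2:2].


The 15 primitive collections of Σ (r=11, n=5):

  P = {4,7}:  v_{4} + v_{7} = v_{2} — sig = [2:1]
  P = {5,6}:  v_{5} + v_{6} = v_{9} — sig = [2:1]
  P = {5,8}:  v_{5} + v_{8} = v_{10} — sig = [2:1]
  P = {8,11}:  v_{8} + v_{11} = v_{6} — sig = [2:1]
  P = {10,11}:  v_{10} + v_{11} = v_{9} — sig = [2:1]
  P = {6,10}:  v_{6} + v_{10} = v_{8} + v_{9} — sig = [2:1,1]
  P = {4,5}:  v_{4} + v_{5} = v_{2} + v_{3} + v_{9} — sig = [2:1,1,1]
  P = {4,10}:  v_{4} + v_{10} = v_{2} + v_{3} + v_{8} + v_{9} — sig = [2:1,1,1,1]
  P = {1,4,9}:  v_{1} + v_{4} + v_{9} = 0 — sig = [3:]
  P = {3,6,7}:  v_{3} + v_{6} + v_{7} = 0 — sig = [3:]
  P = {1,2,9}:  v_{1} + v_{2} + v_{9} = v_{7} — sig = [3:1]
  P = {2,3,6}:  v_{2} + v_{3} + v_{6} = v_{4} — sig = [3:1]
  P = {3,7,9}:  v_{3} + v_{7} + v_{9} = v_{5} — sig = [3:1]
  P = {1,2,10}:  v_{1} + v_{2} + v_{10} = v_{3} + 2·v_{7} + v_{8} — sig = [3:1,1,2]
  P = {1,2,5}:  v_{1} + v_{2} + v_{5} = v_{3} + 2·v_{7} — sig = [3:1,2]

Sorted signature multiset PRS(X):
    |P|=2: 8 collections, coeffs (1), (1), (1), (1), (1), (1,1), (1,1,1), (1,1,1,1)
    |P|=3: 7 collections, coeffs (), (), (1), (1), (1), (1,1,2), (1,2)


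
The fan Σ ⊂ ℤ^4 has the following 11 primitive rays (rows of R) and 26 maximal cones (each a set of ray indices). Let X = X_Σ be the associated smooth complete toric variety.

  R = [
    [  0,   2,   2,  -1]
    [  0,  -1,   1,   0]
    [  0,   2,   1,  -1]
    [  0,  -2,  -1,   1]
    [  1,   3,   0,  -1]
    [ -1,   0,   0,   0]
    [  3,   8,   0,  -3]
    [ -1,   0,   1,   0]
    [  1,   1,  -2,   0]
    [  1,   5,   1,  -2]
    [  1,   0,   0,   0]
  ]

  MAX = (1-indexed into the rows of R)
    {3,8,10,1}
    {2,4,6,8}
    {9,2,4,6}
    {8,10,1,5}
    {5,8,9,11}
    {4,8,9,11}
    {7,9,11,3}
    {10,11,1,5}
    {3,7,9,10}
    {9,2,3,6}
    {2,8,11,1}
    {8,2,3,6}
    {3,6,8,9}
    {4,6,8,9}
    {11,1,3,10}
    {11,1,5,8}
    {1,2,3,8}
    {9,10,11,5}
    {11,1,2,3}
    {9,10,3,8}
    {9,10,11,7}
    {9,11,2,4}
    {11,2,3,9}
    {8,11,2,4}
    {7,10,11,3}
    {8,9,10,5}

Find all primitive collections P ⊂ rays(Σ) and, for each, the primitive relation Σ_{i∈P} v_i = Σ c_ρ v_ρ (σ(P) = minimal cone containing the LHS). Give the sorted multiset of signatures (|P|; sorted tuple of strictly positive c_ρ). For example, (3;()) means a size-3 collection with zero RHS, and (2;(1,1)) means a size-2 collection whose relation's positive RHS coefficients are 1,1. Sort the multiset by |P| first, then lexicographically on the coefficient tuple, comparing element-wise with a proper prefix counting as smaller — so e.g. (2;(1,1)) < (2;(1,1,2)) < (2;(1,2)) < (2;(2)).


22 collections generate NE(X_Σ); each relation:

  P = {3,4}:  v_{3} + v_{4} = 0 ; sig = (2;())
  P = {6,11}:  v_{6} + v_{11} = 0 ; sig = (2;())
  P = {1,9}:  v_{1} + v_{9} = v_{5} ; sig = (2;(1))
  P = {3,5}:  v_{3} + v_{5} = v_{10} ; sig = (2;(1))
  P = {4,10}:  v_{4} + v_{10} = v_{5} ; sig = (2;(1))
  P = {1,4}:  v_{1} + v_{4} = v_{8} + v_{11} ; sig = (2;(1,1))
  P = {1,6}:  v_{1} + v_{6} = v_{3} + v_{8} ; sig = (2;(1,1))
  P = {2,5}:  v_{2} + v_{5} = v_{3} + v_{11} ; sig = (2;(1,1))
  P = {7,8}:  v_{7} + v_{8} = v_{5} + v_{10} ; sig = (2;(1,1))
  P = {4,5}:  v_{4} + v_{5} = v_{8} + v_{9} + v_{11} ; sig = (2;(1,1,1))
  P = {4,7}:  v_{4} + v_{7} = v_{9} + v_{10} + v_{11} ; sig = (2;(1,1,1))
  P = {5,6}:  v_{5} + v_{6} = v_{3} + v_{8} + v_{9} ; sig = (2;(1,1,1))
  P = {6,7}:  v_{6} + v_{7} = v_{3} + v_{9} + v_{10} ; sig = (2;(1,1,1))
  P = {5,7}:  v_{5} + v_{7} = v_{9} + 2·v_{10} + v_{11} ; sig = (2;(1,1,2))
  P = {6,10}:  v_{6} + v_{10} = 2·v_{3} + v_{8} + v_{9} ; sig = (2;(1,1,2))
  P = {1,7}:  v_{1} + v_{7} = 2·v_{10} + v_{11} ; sig = (2;(1,2))
  P = {2,10}:  v_{2} + v_{10} = 2·v_{3} + v_{11} ; sig = (2;(1,2))
  P = {2,7}:  v_{2} + v_{7} = 3·v_{3} + v_{9} + 2·v_{11} ; sig = (2;(1,2,3))
  P = {2,8,9}:  v_{2} + v_{8} + v_{9} = 0 ; sig = (3;())
  P = {3,8,11}:  v_{3} + v_{8} + v_{11} = v_{1} ; sig = (3;(1))
  P = {8,10,11}:  v_{8} + v_{10} + v_{11} = v_{1} + v_{5} ; sig = (3;(1,1))
  P = {3,9,10,11}:  v_{3} + v_{9} + v_{10} + v_{11} = v_{7} ; sig = (4;(1))

Sorted signature multiset PRS(X):
{ (2;()) ×2,  (2;(1)) ×3,  (2;(1,1)) ×4,  (2;(1,1,1)) ×4,  (2;(1,1,2)) ×2,  (2;(1,2)) ×2,  (2;(1,2,3)),  (3;()),  (3;(1)),  (3;(1,1)),  (4;(1)) }


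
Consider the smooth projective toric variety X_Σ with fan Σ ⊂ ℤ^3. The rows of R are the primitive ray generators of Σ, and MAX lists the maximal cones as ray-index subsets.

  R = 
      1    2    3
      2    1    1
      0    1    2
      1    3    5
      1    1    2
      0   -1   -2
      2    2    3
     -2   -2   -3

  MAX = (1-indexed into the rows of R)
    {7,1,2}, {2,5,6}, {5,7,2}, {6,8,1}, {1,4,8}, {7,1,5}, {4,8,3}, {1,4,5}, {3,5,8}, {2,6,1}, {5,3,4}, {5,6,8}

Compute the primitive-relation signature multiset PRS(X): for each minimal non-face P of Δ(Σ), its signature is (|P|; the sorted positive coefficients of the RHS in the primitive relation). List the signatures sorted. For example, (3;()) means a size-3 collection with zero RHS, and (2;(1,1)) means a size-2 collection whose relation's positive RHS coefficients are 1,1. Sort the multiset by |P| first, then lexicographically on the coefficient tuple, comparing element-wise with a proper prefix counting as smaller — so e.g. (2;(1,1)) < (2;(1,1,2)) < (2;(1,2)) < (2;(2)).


Primitive collections (14):

  P = {3,6}:  v_{3} + v_{6} = 0 — sig = (2;())
  P = {7,8}:  v_{7} + v_{8} = 0 — sig = (2;())
  P = {1,3}:  v_{1} + v_{3} = v_{4} — sig = (2;(1))
  P = {2,3}:  v_{2} + v_{3} = v_{7} — sig = (2;(1))
  P = {2,8}:  v_{2} + v_{8} = v_{6} — sig = (2;(1))
  P = {4,6}:  v_{4} + v_{6} = v_{1} — sig = (2;(1))
  P = {6,7}:  v_{6} + v_{7} = v_{2} — sig = (2;(1))
  P = {2,4}:  v_{2} + v_{4} = v_{1} + v_{7} — sig = (2;(1,1))
  P = {3,7}:  v_{3} + v_{7} = v_{1} + v_{5} — sig = (2;(1,1))
  P = {4,7}:  v_{4} + v_{7} = 2·v_{1} + v_{5} — sig = (2;(1,2))
  P = {1,5,6}:  v_{1} + v_{5} + v_{6} = v_{7} — sig = (3;(1))
  P = {1,5,8}:  v_{1} + v_{5} + v_{8} = v_{3} — sig = (3;(1))
  P = {1,2,5}:  v_{1} + v_{2} + v_{5} = 2·v_{7} — sig = (3;(2))
  P = {4,5,8}:  v_{4} + v_{5} + v_{8} = 2·v_{3} — sig = (3;(2))

Hence PRS(X_Σ) =
    (2;())
    (2;())
    (2;(1))
    (2;(1))
    (2;(1))
    (2;(1))
    (2;(1))
    (2;(1,1))
    (2;(1,1))
    (2;(1,2))
    (3;(1))
    (3;(1))
    (3;(2))
    (3;(2))


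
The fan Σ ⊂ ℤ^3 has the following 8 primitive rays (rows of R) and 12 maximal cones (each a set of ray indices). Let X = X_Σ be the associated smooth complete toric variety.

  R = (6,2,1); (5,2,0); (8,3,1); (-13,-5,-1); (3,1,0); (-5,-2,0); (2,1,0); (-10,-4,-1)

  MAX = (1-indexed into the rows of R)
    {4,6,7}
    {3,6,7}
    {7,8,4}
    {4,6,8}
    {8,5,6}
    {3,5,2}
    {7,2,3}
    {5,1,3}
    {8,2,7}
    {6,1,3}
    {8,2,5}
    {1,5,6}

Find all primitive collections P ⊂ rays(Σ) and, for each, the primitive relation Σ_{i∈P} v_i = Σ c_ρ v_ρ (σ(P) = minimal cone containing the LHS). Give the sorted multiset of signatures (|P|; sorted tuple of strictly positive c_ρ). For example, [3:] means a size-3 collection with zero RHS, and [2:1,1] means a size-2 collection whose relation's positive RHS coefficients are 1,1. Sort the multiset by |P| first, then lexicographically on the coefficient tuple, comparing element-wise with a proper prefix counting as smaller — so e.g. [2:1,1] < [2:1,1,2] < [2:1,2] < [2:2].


12 minimal non-faces of Δ(Σ) (on 8 rays):

  {2,6}:  v_{2} + v_{6} = 0  ⇒ sig = [2:]
  {1,7}:  v_{1} + v_{7} = v_{3}  ⇒ sig = [2:1]
  {3,4}:  v_{3} + v_{4} = v_{6}  ⇒ sig = [2:1]
  {4,5}:  v_{4} + v_{5} = v_{8}  ⇒ sig = [2:1]
  {5,7}:  v_{5} + v_{7} = v_{2}  ⇒ sig = [2:1]
  {1,2}:  v_{1} + v_{2} = v_{3} + v_{5}  ⇒ sig = [2:1,1]
  {2,4}:  v_{2} + v_{4} = v_{7} + v_{8}  ⇒ sig = [2:1,1]
  {3,8}:  v_{3} + v_{8} = v_{5} + v_{6}  ⇒ sig = [2:1,1]
  {1,4}:  v_{1} + v_{4} = v_{5} + 2·v_{6}  ⇒ sig = [2:1,2]
  {1,8}:  v_{1} + v_{8} = 2·v_{5} + 2·v_{6}  ⇒ sig = [2:2,2]
  {3,5,6}:  v_{3} + v_{5} + v_{6} = v_{1}  ⇒ sig = [3:1]
  {6,7,8}:  v_{6} + v_{7} + v_{8} = v_{4}  ⇒ sig = [3:1]

Hence PRS(X_Σ) =
    |P|=2: 10 collections, coeffs (), (1), (1), (1), (1), (1,1), (1,1), (1,1), (1,2), (2,2)
    |P|=3: 2 collections, coeffs (1), (1)


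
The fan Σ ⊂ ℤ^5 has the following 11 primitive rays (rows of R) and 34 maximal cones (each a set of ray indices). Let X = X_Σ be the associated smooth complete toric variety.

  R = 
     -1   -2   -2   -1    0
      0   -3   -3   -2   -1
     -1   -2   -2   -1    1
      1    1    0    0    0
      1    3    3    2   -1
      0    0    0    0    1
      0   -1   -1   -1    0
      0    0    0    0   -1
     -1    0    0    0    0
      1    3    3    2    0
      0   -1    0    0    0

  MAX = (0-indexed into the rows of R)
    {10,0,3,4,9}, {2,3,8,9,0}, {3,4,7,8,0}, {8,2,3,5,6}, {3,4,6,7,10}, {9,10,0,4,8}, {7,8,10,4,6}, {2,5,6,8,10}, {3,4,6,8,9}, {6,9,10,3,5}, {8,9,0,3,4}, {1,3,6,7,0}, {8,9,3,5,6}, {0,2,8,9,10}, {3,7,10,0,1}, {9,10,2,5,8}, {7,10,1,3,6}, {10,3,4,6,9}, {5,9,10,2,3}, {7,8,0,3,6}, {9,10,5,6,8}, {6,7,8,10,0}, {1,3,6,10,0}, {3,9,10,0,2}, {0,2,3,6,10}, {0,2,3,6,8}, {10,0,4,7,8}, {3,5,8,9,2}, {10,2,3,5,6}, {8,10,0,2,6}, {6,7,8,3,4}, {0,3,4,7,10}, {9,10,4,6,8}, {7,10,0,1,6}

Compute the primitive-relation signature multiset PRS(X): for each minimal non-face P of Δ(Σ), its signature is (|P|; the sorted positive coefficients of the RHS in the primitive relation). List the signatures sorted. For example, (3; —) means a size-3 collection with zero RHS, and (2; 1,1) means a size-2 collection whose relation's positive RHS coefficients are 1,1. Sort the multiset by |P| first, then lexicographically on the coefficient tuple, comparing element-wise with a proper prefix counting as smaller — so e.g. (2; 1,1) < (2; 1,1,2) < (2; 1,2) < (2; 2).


16 minimal non-faces of Δ(Σ) (on 11 rays):

  P = {5,7}:  v_{5} + v_{7} = 0 ; sig = (2; —)
  P = {0,5}:  v_{0} + v_{5} = v_{2} ; sig = (2; 1)
  P = {2,7}:  v_{2} + v_{7} = v_{0} ; sig = (2; 1)
  P = {4,5}:  v_{4} + v_{5} = v_{9} ; sig = (2; 1)
  P = {7,9}:  v_{7} + v_{9} = v_{4} ; sig = (2; 1)
  P = {2,4}:  v_{2} + v_{4} = v_{0} + v_{9} ; sig = (2; 1,1)
  P = {1,8}:  v_{1} + v_{8} = v_{0} + v_{6} + v_{7} ; sig = (2; 1,1,1)
  P = {1,9}:  v_{1} + v_{9} = v_{3} + v_{7} + v_{10} ; sig = (2; 1,1,1)
  P = {1,5}:  v_{1} + v_{5} = v_{0} + v_{3} + v_{6} + v_{10} ; sig = (2; 1,1,1,1)
  P = {1,2}:  v_{1} + v_{2} = 2·v_{0} + v_{3} + v_{6} + v_{10} ; sig = (2; 1,1,1,2)
  P = {1,4}:  v_{1} + v_{4} = v_{3} + 2·v_{7} + v_{10} ; sig = (2; 1,1,2)
  P = {0,6,9}:  v_{0} + v_{6} + v_{9} = 0 ; sig = (3; —)
  P = {3,8,10}:  v_{3} + v_{8} + v_{10} = 0 ; sig = (3; —)
  P = {0,4,6}:  v_{0} + v_{4} + v_{6} = v_{7} ; sig = (3; 1)
  P = {2,6,9}:  v_{2} + v_{6} + v_{9} = v_{5} ; sig = (3; 1)
  P = {0,3,6,7,10}:  v_{0} + v_{3} + v_{6} + v_{7} + v_{10} = v_{1} ; sig = (5; 1)

Hence PRS(X_Σ) =
    |P|=2: 11 collections, coeffs (), (1), (1), (1), (1), (1,1), (1,1,1), (1,1,1), (1,1,1,1), (1,1,1,2), (1,1,2)
    |P|=3: 4 collections, coeffs (), (), (1), (1)
    |P|=5: 1 collection, coeffs (1)


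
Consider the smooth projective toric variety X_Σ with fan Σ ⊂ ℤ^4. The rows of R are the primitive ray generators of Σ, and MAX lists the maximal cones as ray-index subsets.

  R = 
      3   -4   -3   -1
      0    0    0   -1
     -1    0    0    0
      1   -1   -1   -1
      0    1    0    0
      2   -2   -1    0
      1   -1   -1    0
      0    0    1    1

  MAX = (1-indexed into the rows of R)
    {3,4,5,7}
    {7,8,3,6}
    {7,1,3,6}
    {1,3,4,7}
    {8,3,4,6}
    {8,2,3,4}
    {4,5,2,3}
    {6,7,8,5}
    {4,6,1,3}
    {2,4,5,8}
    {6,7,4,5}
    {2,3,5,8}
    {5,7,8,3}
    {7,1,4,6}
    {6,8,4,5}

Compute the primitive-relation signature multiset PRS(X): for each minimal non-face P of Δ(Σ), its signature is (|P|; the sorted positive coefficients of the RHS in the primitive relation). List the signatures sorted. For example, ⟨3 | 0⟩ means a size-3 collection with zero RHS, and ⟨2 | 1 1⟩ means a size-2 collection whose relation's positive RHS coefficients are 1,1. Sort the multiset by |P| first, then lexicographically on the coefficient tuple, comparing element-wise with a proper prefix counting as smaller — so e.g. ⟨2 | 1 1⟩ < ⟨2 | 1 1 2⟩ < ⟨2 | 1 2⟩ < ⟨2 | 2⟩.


The 9 primitive collections of Σ (r=8, n=4):

  • {2,7}:  v_{2} + v_{7} = v_{4}  →  sig = ⟨2 | 1⟩
  • {1,2}:  v_{1} + v_{2} = v_{3} + 2·v_{4} + v_{6}  →  sig = ⟨2 | 1 1 2⟩
  • {1,5}:  v_{1} + v_{5} = v_{4} + 2·v_{7}  →  sig = ⟨2 | 1 2⟩
  • {1,8}:  v_{1} + v_{8} = v_{3} + 2·v_{6}  →  sig = ⟨2 | 1 2⟩
  • {2,6}:  v_{2} + v_{6} = 2·v_{4} + v_{8}  →  sig = ⟨2 | 1 2⟩
  • {3,5,6}:  v_{3} + v_{5} + v_{6} = v_{7}  →  sig = ⟨3 | 1⟩
  • {4,7,8}:  v_{4} + v_{7} + v_{8} = v_{6}  →  sig = ⟨3 | 1⟩
  • {3,4,5,8}:  v_{3} + v_{4} + v_{5} + v_{8} = 0  →  sig = ⟨4 | 0⟩
  • {3,4,6,7}:  v_{3} + v_{4} + v_{6} + v_{7} = v_{1}  →  sig = ⟨4 | 1⟩

Sorted signature multiset PRS(X):
{ ⟨2 | 1⟩,  ⟨2 | 1 1 2⟩,  ⟨2 | 1 2⟩ ×3,  ⟨3 | 1⟩ ×2,  ⟨4 | 0⟩,  ⟨4 | 1⟩ }


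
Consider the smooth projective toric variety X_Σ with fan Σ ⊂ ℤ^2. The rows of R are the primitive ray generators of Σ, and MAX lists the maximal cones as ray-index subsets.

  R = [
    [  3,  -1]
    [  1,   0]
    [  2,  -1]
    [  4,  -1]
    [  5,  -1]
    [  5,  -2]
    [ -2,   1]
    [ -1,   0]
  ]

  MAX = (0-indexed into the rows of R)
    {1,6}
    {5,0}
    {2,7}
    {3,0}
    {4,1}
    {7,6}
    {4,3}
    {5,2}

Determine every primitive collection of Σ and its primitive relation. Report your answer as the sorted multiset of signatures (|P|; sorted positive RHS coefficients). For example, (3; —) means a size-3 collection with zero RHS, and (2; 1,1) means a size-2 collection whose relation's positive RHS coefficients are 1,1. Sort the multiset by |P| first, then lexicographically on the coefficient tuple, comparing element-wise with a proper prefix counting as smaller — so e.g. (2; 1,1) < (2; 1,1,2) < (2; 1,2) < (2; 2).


Σ has 20 primitive collections:

  {1,7}:  v_{1} + v_{7} = 0 ; sig = (2; —)
  {2,6}:  v_{2} + v_{6} = 0 ; sig = (2; —)
  {0,1}:  v_{0} + v_{1} = v_{3} ; sig = (2; 1)
  {0,2}:  v_{0} + v_{2} = v_{5} ; sig = (2; 1)
  {0,6}:  v_{0} + v_{6} = v_{1} ; sig = (2; 1)
  {0,7}:  v_{0} + v_{7} = v_{2} ; sig = (2; 1)
  {1,2}:  v_{1} + v_{2} = v_{0} ; sig = (2; 1)
  {1,3}:  v_{1} + v_{3} = v_{4} ; sig = (2; 1)
  {3,7}:  v_{3} + v_{7} = v_{0} ; sig = (2; 1)
  {4,7}:  v_{4} + v_{7} = v_{3} ; sig = (2; 1)
  {5,6}:  v_{5} + v_{6} = v_{0} ; sig = (2; 1)
  {2,4}:  v_{2} + v_{4} = v_{0} + v_{3} ; sig = (2; 1,1)
  {4,5}:  v_{4} + v_{5} = 2·v_{0} + v_{3} ; sig = (2; 1,2)
  {0,4}:  v_{0} + v_{4} = 2·v_{3} ; sig = (2; 2)
  {1,5}:  v_{1} + v_{5} = 2·v_{0} ; sig = (2; 2)
  {2,3}:  v_{2} + v_{3} = 2·v_{0} ; sig = (2; 2)
  {3,6}:  v_{3} + v_{6} = 2·v_{1} ; sig = (2; 2)
  {5,7}:  v_{5} + v_{7} = 2·v_{2} ; sig = (2; 2)
  {3,5}:  v_{3} + v_{5} = 3·v_{0} ; sig = (2; 3)
  {4,6}:  v_{4} + v_{6} = 3·v_{1} ; sig = (2; 3)

so the primitive-relation signature multiset is
[(2; —), (2; —), (2; 1), (2; 1), (2; 1), (2; 1), (2; 1), (2; 1), (2; 1), (2; 1), (2; 1), (2; 1,1), (2; 1,2), (2; 2), (2; 2), (2; 2), (2; 2), (2; 2), (2; 3), (2; 3)]


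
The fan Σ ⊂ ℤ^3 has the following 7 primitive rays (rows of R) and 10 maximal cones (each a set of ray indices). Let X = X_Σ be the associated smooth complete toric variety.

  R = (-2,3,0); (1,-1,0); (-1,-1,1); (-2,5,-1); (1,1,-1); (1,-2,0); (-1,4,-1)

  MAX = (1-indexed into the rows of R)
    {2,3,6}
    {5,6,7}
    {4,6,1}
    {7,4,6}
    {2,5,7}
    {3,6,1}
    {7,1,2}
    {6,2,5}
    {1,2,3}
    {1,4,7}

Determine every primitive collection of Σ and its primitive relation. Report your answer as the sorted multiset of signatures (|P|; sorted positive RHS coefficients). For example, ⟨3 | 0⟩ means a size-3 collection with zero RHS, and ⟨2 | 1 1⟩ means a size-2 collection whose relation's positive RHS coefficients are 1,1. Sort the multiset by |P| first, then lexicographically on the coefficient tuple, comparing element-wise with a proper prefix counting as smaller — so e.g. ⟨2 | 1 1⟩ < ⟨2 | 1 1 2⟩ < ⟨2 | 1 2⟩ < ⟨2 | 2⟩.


9 collections generate NE(X_Σ); each relation:

  P={3,5}:  v_{3} + v_{5} = 0 ; sig = ⟨2 | 0⟩
  P={1,5}:  v_{1} + v_{5} = v_{7} ; sig = ⟨2 | 1⟩
  P={2,4}:  v_{2} + v_{4} = v_{7} ; sig = ⟨2 | 1⟩
  P={3,7}:  v_{3} + v_{7} = v_{1} ; sig = ⟨2 | 1⟩
  P={3,4}:  v_{3} + v_{4} = 2·v_{1} + v_{6} ; sig = ⟨2 | 1 2⟩
  P={4,5}:  v_{4} + v_{5} = v_{6} + 2·v_{7} ; sig = ⟨2 | 1 2⟩
  P={1,2,6}:  v_{1} + v_{2} + v_{6} = 0 ; sig = ⟨3 | 0⟩
  P={1,6,7}:  v_{1} + v_{6} + v_{7} = v_{4} ; sig = ⟨3 | 1⟩
  P={2,6,7}:  v_{2} + v_{6} + v_{7} = v_{5} ; sig = ⟨3 | 1⟩

so the primitive-relation signature multiset is
{ ⟨2 | 0⟩,  ⟨2 | 1⟩ ×3,  ⟨2 | 1 2⟩ ×2,  ⟨3 | 0⟩,  ⟨3 | 1⟩ ×2 }


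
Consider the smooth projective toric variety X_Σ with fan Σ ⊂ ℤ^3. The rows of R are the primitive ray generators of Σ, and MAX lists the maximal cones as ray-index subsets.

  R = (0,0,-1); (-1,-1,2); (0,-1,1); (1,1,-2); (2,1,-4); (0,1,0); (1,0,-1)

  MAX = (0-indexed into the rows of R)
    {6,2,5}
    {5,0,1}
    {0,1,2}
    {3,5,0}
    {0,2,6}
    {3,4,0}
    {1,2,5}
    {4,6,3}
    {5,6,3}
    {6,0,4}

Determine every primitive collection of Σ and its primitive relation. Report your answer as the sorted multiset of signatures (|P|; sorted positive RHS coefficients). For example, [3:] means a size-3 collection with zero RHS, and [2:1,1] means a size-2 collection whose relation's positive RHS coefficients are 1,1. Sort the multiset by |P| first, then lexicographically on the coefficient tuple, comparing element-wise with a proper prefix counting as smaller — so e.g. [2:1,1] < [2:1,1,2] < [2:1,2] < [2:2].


|primitive collections| = 9. Relations:

  {1,3}:  v_{1} + v_{3} = 0 ; sig = [2:]
  {1,6}:  v_{1} + v_{6} = v_{2} ; sig = [2:1]
  {2,3}:  v_{2} + v_{3} = v_{6} ; sig = [2:1]
  {1,4}:  v_{1} + v_{4} = v_{0} + v_{6} ; sig = [2:1,1]
  {2,4}:  v_{2} + v_{4} = v_{0} + 2·v_{6} ; sig = [2:1,2]
  {4,5}:  v_{4} + v_{5} = 2·v_{3} ; sig = [2:2]
  {0,2,5}:  v_{0} + v_{2} + v_{5} = 0 ; sig = [3:]
  {0,3,6}:  v_{0} + v_{3} + v_{6} = v_{4} ; sig = [3:1]
  {0,5,6}:  v_{0} + v_{5} + v_{6} = v_{3} ; sig = [3:1]

Sorted signature multiset PRS(X):
[[2:], [2:1], [2:1], [2:1,1], [2:1,2], [2:2], [3:], [3:1], [3:1]]


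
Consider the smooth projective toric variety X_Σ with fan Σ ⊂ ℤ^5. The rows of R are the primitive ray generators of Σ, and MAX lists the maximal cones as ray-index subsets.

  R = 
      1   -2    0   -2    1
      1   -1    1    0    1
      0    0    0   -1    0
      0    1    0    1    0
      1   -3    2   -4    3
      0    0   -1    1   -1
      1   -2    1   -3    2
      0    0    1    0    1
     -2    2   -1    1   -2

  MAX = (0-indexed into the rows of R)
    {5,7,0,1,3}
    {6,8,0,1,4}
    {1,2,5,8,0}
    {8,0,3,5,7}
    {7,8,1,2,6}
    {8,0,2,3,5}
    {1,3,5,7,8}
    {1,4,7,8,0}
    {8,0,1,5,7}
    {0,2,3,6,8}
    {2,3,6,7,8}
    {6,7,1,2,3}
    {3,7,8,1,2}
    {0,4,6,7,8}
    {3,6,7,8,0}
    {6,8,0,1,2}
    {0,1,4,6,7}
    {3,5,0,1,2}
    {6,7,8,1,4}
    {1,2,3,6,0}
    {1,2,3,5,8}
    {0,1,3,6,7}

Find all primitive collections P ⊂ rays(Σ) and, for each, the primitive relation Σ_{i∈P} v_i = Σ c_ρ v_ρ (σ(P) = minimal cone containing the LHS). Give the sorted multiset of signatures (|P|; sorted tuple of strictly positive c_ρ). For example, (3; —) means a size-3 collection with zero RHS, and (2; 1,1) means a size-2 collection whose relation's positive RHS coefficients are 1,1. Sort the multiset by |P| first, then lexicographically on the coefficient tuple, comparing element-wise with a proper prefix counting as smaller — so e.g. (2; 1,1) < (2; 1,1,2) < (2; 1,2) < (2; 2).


|primitive collections| = 9. Relations:

  • {5,6}:  v_{5} + v_{6} = v_{0} ; sig = (2; 1)
  • {3,4}:  v_{3} + v_{4} = v_{6} + v_{7} ; sig = (2; 1,1)
  • {4,5}:  v_{4} + v_{5} = 2·v_{0} + v_{1} + v_{7} + v_{8} ; sig = (2; 1,1,1,2)
  • {2,4}:  v_{2} + v_{4} = v_{1} + 2·v_{6} + v_{8} ; sig = (2; 1,1,2)
  • {2,5,7}:  v_{2} + v_{5} + v_{7} = 0 ; sig = (3; —)
  • {0,2,7}:  v_{0} + v_{2} + v_{7} = v_{6} ; sig = (3; 1)
  • {0,1,3,8}:  v_{0} + v_{1} + v_{3} + v_{8} = 0 ; sig = (4; —)
  • {1,3,6,8}:  v_{1} + v_{3} + v_{6} + v_{8} = v_{2} + v_{7} ; sig = (4; 1,1)
  • {0,1,6,7,8}:  v_{0} + v_{1} + v_{6} + v_{7} + v_{8} = v_{4} ; sig = (5; 1)

Hence PRS(X_Σ) =
    |P|=2: 4 collections, coeffs (1), (1,1), (1,1,1,2), (1,1,2)
    |P|=3: 2 collections, coeffs (), (1)
    |P|=4: 2 collections, coeffs (), (1,1)
    |P|=5: 1 collection, coeffs (1)


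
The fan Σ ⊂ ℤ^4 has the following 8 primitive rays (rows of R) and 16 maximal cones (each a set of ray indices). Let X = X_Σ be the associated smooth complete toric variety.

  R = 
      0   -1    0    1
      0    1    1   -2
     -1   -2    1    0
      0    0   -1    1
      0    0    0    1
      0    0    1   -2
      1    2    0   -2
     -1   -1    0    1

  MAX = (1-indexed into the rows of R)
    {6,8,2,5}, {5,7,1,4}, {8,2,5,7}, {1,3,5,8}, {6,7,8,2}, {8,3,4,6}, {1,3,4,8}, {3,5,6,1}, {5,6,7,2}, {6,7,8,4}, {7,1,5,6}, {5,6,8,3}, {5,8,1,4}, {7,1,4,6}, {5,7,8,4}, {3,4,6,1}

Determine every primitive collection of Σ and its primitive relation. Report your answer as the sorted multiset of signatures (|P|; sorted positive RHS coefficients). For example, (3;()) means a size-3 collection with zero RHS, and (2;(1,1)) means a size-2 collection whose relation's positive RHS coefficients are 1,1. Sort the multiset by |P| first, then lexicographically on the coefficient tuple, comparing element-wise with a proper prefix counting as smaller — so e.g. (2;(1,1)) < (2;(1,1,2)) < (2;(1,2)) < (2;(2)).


|primitive collections| = 9. Relations:

  P = {3,7}:  v_{3} + v_{7} = v_{6}  ⇒ sig = (2;(1))
  P = {1,2}:  v_{1} + v_{2} = v_{5} + v_{6}  ⇒ sig = (2;(1,1))
  P = {2,4}:  v_{2} + v_{4} = v_{7} + v_{8}  ⇒ sig = (2;(1,1))
  P = {2,3}:  v_{2} + v_{3} = v_{5} + 2·v_{6} + v_{8}  ⇒ sig = (2;(1,1,2))
  P = {1,7,8}:  v_{1} + v_{7} + v_{8} = 0  ⇒ sig = (3;())
  P = {4,5,6}:  v_{4} + v_{5} + v_{6} = 0  ⇒ sig = (3;())
  P = {1,6,8}:  v_{1} + v_{6} + v_{8} = v_{3}  ⇒ sig = (3;(1))
  P = {3,4,5}:  v_{3} + v_{4} + v_{5} = v_{1} + v_{8}  ⇒ sig = (3;(1,1))
  P = {5,6,7,8}:  v_{5} + v_{6} + v_{7} + v_{8} = v_{2}  ⇒ sig = (4;(1))

Hence PRS(X_Σ) =
    |P|=2: 4 collections, coeffs (1), (1,1), (1,1), (1,1,2)
    |P|=3: 4 collections, coeffs (), (), (1), (1,1)
    |P|=4: 1 collection, coeffs (1)


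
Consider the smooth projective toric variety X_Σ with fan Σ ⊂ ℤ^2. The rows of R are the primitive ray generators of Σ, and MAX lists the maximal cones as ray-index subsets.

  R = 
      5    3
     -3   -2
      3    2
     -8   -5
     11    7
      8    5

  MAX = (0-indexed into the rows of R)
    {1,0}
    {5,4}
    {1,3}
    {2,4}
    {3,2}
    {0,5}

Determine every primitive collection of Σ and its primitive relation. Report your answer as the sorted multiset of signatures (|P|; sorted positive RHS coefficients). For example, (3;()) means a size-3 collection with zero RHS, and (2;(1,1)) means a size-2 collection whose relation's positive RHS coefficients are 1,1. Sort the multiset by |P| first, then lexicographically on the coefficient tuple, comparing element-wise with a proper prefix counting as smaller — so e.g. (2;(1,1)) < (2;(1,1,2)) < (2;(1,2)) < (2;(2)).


9 collections generate NE(X_Σ); each relation:

  P = {1,2}:  v_{1} + v_{2} = 0  →  sig = (2;())
  P = {3,5}:  v_{3} + v_{5} = 0  →  sig = (2;())
  P = {0,2}:  v_{0} + v_{2} = v_{5}  →  sig = (2;(1))
  P = {0,3}:  v_{0} + v_{3} = v_{1}  →  sig = (2;(1))
  P = {1,4}:  v_{1} + v_{4} = v_{5}  →  sig = (2;(1))
  P = {1,5}:  v_{1} + v_{5} = v_{0}  →  sig = (2;(1))
  P = {2,5}:  v_{2} + v_{5} = v_{4}  →  sig = (2;(1))
  P = {3,4}:  v_{3} + v_{4} = v_{2}  →  sig = (2;(1))
  P = {0,4}:  v_{0} + v_{4} = 2·v_{5}  →  sig = (2;(2))

Sorted signature multiset PRS(X):
{ (2;()) ×2,  (2;(1)) ×6,  (2;(2)) }
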